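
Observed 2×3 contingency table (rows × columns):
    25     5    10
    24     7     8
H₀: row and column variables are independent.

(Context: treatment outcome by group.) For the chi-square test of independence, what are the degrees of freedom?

degrees of freedom = 2

df = (r−1)(c−1) = (2−1)·(3−1) = 2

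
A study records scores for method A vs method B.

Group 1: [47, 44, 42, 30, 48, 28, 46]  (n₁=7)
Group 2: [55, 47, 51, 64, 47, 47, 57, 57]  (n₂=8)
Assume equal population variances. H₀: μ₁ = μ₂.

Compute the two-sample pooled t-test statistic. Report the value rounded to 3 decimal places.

test statistic = -3.320

x̄₁=40.714, s₁=8.261, n₁=7
x̄₂=53.125, s₂=6.198, n₂=8
s_p² = [6·8.261² + 7·6.198²]/13 = 52.1772
SE = √(s_p²·(1/7+1/8)) = 3.7385
t = (40.714−53.125)/3.7385 = -3.3197
df = 13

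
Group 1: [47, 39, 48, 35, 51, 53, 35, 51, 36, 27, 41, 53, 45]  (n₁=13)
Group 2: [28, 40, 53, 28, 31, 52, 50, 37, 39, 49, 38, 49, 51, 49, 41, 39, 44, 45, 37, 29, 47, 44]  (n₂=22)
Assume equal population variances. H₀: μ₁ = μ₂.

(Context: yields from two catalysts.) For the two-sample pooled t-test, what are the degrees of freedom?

degrees of freedom = 33

df = n₁ + n₂ − 2 = 13 + 22 − 2 = 33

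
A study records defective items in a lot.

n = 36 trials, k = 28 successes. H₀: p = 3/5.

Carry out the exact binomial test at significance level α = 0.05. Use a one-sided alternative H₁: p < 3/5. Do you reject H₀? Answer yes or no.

reject H₀: no

Exact binomial: n=36, k=28, p₀=3/5=0.6000
P(X≤28) from Σ C(n,i)·p₀^i·(1−p₀)^(n−i)
p-value (one-sided, H₁ less) = 0.99254
At α=0.05: p ≥ α → fail to reject H₀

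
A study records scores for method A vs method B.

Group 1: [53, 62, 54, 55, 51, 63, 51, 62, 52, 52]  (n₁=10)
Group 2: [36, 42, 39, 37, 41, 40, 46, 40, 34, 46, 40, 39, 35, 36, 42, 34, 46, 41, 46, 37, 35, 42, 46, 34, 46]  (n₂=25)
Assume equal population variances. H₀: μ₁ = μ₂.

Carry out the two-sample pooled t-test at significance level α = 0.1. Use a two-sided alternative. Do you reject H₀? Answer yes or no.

x̄₁=55.500, s₁=4.882, n₁=10
x̄₂=40.000, s₂=4.282, n₂=25
s_p² = [9·4.882² + 24·4.282²]/33 = 19.8333
SE = √(s_p²·(1/10+1/25)) = 1.6663
t = (55.500−40.000)/1.6663 = 9.3019
df = 33
p-value (two-sided) = 0.00000
At α=0.1: p < α → reject H₀

reject H₀: yes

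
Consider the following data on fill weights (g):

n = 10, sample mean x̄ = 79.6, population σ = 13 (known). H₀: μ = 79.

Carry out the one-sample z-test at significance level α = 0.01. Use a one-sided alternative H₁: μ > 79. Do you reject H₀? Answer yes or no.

SE = σ/√n = 13/√10 = 4.1110
z = (x̄−μ₀)/SE = (79.6−79)/4.1110 = 0.1460
p-value (one-sided, H₁ greater) = 0.44198
At α=0.01: p ≥ α → fail to reject H₀

reject H₀: no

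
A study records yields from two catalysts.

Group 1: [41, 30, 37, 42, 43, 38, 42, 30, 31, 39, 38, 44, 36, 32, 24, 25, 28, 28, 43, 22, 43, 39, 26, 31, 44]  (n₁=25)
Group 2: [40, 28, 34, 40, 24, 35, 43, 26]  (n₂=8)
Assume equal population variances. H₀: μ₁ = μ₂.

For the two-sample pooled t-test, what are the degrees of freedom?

degrees of freedom = 31

df = n₁ + n₂ − 2 = 25 + 8 − 2 = 31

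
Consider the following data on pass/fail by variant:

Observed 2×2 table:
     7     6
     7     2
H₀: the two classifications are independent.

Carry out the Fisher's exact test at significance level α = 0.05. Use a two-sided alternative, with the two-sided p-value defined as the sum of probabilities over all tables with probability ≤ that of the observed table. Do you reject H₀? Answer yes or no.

reject H₀: no

Margins: r₁=13, r₂=9, c₁=14, c₂=8, n=22
p_obs = C(13,7)·C(9,7)/C(22,14); sum pmf over tables with pmf ≤ p_obs
p-value (two-sided) = 0.38019
At α=0.05: p ≥ α → fail to reject H₀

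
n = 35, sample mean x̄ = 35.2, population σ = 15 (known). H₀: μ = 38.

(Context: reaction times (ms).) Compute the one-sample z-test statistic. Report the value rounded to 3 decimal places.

test statistic = -1.104

SE = σ/√n = 15/√35 = 2.5355
z = (x̄−μ₀)/SE = (35.2−38)/2.5355 = -1.1043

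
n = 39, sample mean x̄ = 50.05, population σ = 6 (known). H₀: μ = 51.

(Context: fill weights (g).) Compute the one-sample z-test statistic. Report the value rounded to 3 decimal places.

SE = σ/√n = 6/√39 = 0.9608
z = (x̄−μ₀)/SE = (50.05−51)/0.9608 = -0.9888

test statistic = -0.989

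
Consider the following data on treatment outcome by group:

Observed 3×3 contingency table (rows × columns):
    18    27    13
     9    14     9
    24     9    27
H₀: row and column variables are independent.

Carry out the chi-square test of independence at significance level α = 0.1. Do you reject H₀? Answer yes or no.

Row totals [58, 32, 60], col totals [51, 50, 49], n=150
χ² = (18−19.72)²/19.72 + (27−19.33)²/19.33 + (13−18.95)²/18.95 + (9−10.88)²/10.88 + (14−10.67)²/10.67 + (9−10.45)²/10.45 + (24−20.40)²/20.40 + (9−20.00)²/20.00 + (27−19.60)²/19.60 = 16.1044
df = 4
p-value (upper-tail) = 0.00288
At α=0.1: p < α → reject H₀

reject H₀: yes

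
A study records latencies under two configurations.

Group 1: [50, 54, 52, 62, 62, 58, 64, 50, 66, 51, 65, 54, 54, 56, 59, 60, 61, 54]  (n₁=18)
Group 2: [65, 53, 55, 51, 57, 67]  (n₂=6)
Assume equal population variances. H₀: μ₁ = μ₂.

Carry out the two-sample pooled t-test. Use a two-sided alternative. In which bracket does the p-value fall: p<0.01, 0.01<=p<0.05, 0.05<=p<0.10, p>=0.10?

p-value bracket: p>=0.10

x̄₁=57.333, s₁=5.247, n₁=18
x̄₂=58.000, s₂=6.542, n₂=6
s_p² = [17·5.247² + 5·6.542²]/22 = 31.0000
SE = √(s_p²·(1/18+1/6)) = 2.6247
t = (57.333−58.000)/2.6247 = -0.2540
df = 22
p-value (two-sided) = 0.80185
→ bracket: p>=0.10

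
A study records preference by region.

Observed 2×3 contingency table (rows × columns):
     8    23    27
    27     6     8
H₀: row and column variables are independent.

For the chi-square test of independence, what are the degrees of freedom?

degrees of freedom = 2

df = (r−1)(c−1) = (2−1)·(3−1) = 2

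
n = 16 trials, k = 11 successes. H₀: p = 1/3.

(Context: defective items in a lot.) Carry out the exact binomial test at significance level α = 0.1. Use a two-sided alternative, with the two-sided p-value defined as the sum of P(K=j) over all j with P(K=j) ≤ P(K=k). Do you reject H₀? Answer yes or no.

Exact binomial: n=16, k=11, p₀=1/3=0.3333
P(X=j) = C(n,j)·p₀^j·(1−p₀)^(n−j); p = Σ P(X=j) over j with P(X=j) ≤ P(X=11)
p-value (two-sided) = 0.00556
At α=0.1: p < α → reject H₀

reject H₀: yes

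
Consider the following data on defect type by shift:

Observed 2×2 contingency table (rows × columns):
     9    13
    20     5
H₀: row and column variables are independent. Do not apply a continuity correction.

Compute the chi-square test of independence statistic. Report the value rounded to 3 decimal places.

Row totals [22, 25], col totals [29, 18], n=47
χ² = (9−13.57)²/13.57 + (13−8.43)²/8.43 + (20−15.43)²/15.43 + (5−9.57)²/9.57 = 7.5673
df = 1

test statistic = 7.567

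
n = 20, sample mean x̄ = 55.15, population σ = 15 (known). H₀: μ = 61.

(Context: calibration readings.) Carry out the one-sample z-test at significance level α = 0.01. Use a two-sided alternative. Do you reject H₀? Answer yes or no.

reject H₀: no

SE = σ/√n = 15/√20 = 3.3541
z = (x̄−μ₀)/SE = (55.15−61)/3.3541 = -1.7441
p-value (two-sided) = 0.08114
At α=0.01: p ≥ α → fail to reject H₀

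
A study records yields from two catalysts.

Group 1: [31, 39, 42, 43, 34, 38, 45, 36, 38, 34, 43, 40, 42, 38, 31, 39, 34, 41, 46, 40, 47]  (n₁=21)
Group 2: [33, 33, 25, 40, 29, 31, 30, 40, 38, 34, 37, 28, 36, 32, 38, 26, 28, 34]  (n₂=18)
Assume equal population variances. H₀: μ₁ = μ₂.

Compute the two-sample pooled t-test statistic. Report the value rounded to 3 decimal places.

x̄₁=39.095, s₁=4.582, n₁=21
x̄₂=32.889, s₂=4.651, n₂=18
s_p² = [20·4.582² + 17·4.651²]/37 = 21.2861
SE = √(s_p²·(1/21+1/18)) = 1.4820
t = (39.095−32.889)/1.4820 = 4.1879
df = 37

test statistic = 4.188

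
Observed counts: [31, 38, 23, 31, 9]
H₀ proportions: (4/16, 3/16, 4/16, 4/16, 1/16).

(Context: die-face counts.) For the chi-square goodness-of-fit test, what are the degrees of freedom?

degrees of freedom = 4

df = k − 1 = 5 − 1 = 4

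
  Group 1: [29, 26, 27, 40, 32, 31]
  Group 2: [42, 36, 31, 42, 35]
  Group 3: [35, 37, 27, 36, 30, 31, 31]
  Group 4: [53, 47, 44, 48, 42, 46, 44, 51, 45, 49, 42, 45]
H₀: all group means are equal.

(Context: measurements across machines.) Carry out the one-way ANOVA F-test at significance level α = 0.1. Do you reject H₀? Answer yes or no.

Group means [30.83, 37.20, 32.43, 46.33], grand mean 38.467
SSB = Σnᵢ(x̄ᵢ−x̄)² = 1355.452; SSW = ΣΣ(x−x̄ᵢ)² = 426.014
MSB = 1355.452/3 = 451.8175; MSW = 426.014/26 = 16.3852
F = MSB/MSW = 27.5748
df = (3, 26)
p-value (upper-tail) = 0.00000
At α=0.1: p < α → reject H₀

reject H₀: yes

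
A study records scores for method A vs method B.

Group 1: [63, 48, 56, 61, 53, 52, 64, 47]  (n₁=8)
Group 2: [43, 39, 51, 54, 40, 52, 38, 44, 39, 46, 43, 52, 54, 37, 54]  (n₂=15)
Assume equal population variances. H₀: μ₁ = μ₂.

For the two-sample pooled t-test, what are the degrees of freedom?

degrees of freedom = 21

df = n₁ + n₂ − 2 = 8 + 15 − 2 = 21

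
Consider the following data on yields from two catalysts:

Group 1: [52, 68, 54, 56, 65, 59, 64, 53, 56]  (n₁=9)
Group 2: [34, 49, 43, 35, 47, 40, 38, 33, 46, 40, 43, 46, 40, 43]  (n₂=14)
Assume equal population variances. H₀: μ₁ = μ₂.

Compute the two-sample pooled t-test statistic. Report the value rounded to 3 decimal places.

test statistic = 7.654

x̄₁=58.556, s₁=5.790, n₁=9
x̄₂=41.214, s₂=4.980, n₂=14
s_p² = [8·5.790² + 13·4.980²]/21 = 28.1228
SE = √(s_p²·(1/9+1/14)) = 2.2657
t = (58.556−41.214)/2.2657 = 7.6537
df = 21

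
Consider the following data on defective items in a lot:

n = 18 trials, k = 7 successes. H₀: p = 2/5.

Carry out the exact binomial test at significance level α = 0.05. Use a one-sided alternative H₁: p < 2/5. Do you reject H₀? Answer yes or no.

reject H₀: no

Exact binomial: n=18, k=7, p₀=2/5=0.4000
P(X≤7) from Σ C(n,i)·p₀^i·(1−p₀)^(n−i)
p-value (one-sided, H₁ less) = 0.56344
At α=0.05: p ≥ α → fail to reject H₀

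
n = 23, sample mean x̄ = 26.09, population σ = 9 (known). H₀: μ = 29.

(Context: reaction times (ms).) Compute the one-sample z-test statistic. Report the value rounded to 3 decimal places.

SE = σ/√n = 9/√23 = 1.8766
z = (x̄−μ₀)/SE = (26.09−29)/1.8766 = -1.5507

test statistic = -1.551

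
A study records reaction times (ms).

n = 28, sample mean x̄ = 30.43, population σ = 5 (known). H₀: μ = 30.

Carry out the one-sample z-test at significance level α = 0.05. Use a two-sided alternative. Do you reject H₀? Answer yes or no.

SE = σ/√n = 5/√28 = 0.9449
z = (x̄−μ₀)/SE = (30.43−30)/0.9449 = 0.4551
p-value (two-sided) = 0.64906
At α=0.05: p ≥ α → fail to reject H₀

reject H₀: no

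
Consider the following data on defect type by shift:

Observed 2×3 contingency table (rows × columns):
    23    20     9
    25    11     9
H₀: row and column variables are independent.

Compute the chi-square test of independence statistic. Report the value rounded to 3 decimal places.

test statistic = 2.203

Row totals [52, 45], col totals [48, 31, 18], n=97
χ² = (23−25.73)²/25.73 + (20−16.62)²/16.62 + (9−9.65)²/9.65 + (25−22.27)²/22.27 + (11−14.38)²/14.38 + (9−8.35)²/8.35 = 2.2026
df = 2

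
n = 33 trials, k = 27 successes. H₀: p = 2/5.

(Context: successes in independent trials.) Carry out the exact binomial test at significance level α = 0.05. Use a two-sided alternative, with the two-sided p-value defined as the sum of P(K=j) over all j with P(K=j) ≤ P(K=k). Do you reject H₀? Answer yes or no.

Exact binomial: n=33, k=27, p₀=2/5=0.4000
P(X=j) = C(n,j)·p₀^j·(1−p₀)^(n−j); p = Σ P(X=j) over j with P(X=j) ≤ P(X=27)
p-value (two-sided) = 0.00000
At α=0.05: p < α → reject H₀

reject H₀: yes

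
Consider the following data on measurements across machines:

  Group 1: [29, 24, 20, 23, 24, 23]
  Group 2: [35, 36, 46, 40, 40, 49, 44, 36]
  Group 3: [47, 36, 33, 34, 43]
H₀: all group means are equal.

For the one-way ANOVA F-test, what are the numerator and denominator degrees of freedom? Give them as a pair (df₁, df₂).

degrees of freedom = [2, 16]

k = 3 groups, N = 19 total
df = (k−1, N−k) = (3−1, 19−3) = (2, 16)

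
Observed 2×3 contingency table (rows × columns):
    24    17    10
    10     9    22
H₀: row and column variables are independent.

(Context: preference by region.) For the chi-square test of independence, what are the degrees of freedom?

degrees of freedom = 2

df = (r−1)(c−1) = (2−1)·(3−1) = 2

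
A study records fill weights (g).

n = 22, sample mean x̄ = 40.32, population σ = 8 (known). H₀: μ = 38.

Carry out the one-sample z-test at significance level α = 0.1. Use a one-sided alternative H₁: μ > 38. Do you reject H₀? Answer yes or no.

reject H₀: yes

SE = σ/√n = 8/√22 = 1.7056
z = (x̄−μ₀)/SE = (40.32−38)/1.7056 = 1.3602
p-value (one-sided, H₁ greater) = 0.08688
At α=0.1: p < α → reject H₀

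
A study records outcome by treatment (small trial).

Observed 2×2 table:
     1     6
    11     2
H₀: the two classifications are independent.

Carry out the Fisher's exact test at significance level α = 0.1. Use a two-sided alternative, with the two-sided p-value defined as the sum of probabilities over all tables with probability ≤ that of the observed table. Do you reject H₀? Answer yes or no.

reject H₀: yes

Margins: r₁=7, r₂=13, c₁=12, c₂=8, n=20
p_obs = C(7,1)·C(13,11)/C(20,12); sum pmf over tables with pmf ≤ p_obs
p-value (two-sided) = 0.00444
At α=0.1: p < α → reject H₀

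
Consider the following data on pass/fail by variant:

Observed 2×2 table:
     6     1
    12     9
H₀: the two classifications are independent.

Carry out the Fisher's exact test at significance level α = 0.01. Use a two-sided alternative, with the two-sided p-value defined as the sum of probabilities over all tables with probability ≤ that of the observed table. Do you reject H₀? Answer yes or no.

Margins: r₁=7, r₂=21, c₁=18, c₂=10, n=28
p_obs = C(7,6)·C(21,12)/C(28,18); sum pmf over tables with pmf ≤ p_obs
p-value (two-sided) = 0.36424
At α=0.01: p ≥ α → fail to reject H₀

reject H₀: no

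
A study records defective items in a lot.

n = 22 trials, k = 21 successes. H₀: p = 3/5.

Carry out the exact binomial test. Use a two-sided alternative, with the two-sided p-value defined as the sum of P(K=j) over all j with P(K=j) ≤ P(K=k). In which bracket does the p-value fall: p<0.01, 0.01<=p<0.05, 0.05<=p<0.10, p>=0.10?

Exact binomial: n=22, k=21, p₀=3/5=0.6000
P(X=j) = C(n,j)·p₀^j·(1−p₀)^(n−j); p = Σ P(X=j) over j with P(X=j) ≤ P(X=21)
p-value (two-sided) = 0.00028
→ bracket: p<0.01

p-value bracket: p<0.01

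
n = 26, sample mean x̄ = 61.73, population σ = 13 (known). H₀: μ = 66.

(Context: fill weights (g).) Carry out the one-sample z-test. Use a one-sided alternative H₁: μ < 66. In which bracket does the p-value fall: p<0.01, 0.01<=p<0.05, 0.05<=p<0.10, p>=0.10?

SE = σ/√n = 13/√26 = 2.5495
z = (x̄−μ₀)/SE = (61.73−66)/2.5495 = -1.6748
p-value (one-sided, H₁ less) = 0.04698
→ bracket: 0.01<=p<0.05

p-value bracket: 0.01<=p<0.05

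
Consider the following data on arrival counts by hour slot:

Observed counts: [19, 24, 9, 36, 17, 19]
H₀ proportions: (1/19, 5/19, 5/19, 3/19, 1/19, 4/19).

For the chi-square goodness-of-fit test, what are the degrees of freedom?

df = k − 1 = 6 − 1 = 5

degrees of freedom = 5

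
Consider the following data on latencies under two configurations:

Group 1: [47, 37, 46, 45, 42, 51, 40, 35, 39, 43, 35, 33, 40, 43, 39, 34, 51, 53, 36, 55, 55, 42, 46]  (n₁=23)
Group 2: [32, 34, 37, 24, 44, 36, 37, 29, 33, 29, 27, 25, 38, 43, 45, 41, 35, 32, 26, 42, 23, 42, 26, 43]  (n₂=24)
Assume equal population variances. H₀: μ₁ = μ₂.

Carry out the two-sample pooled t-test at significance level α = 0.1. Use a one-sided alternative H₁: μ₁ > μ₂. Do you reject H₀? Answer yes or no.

reject H₀: yes

x̄₁=42.913, s₁=6.741, n₁=23
x̄₂=34.292, s₂=7.025, n₂=24
s_p² = [22·6.741² + 23·7.025²]/45 = 47.4397
SE = √(s_p²·(1/23+1/24)) = 2.0098
t = (42.913−34.292)/2.0098 = 4.2897
df = 45
p-value (one-sided, H₁ greater) = 0.00005
At α=0.1: p < α → reject H₀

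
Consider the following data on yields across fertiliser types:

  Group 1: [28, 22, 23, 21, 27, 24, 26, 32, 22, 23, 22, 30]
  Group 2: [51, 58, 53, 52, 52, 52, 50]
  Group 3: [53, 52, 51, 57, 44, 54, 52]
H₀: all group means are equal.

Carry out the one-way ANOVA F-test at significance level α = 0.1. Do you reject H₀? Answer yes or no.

Group means [25.00, 52.57, 51.86], grand mean 39.654
SSB = Σnᵢ(x̄ᵢ−x̄)² = 4787.313; SSW = ΣΣ(x−x̄ᵢ)² = 274.571
MSB = 4787.313/2 = 2393.6566; MSW = 274.571/23 = 11.9379
F = MSB/MSW = 200.5092
df = (2, 23)
p-value (upper-tail) = 0.00000
At α=0.1: p < α → reject H₀

reject H₀: yes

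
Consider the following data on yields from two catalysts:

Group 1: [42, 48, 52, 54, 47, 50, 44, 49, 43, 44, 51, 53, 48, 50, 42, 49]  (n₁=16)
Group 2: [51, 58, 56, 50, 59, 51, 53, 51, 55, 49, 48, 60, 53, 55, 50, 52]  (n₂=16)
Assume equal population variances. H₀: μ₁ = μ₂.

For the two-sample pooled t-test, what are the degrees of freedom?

degrees of freedom = 30

df = n₁ + n₂ − 2 = 16 + 16 − 2 = 30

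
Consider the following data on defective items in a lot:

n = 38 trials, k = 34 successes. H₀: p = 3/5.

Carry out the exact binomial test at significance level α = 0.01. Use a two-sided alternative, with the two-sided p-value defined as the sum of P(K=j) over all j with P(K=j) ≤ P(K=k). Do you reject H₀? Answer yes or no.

reject H₀: yes

Exact binomial: n=38, k=34, p₀=3/5=0.6000
P(X=j) = C(n,j)·p₀^j·(1−p₀)^(n−j); p = Σ P(X=j) over j with P(X=j) ≤ P(X=34)
p-value (two-sided) = 0.00009
At α=0.01: p < α → reject H₀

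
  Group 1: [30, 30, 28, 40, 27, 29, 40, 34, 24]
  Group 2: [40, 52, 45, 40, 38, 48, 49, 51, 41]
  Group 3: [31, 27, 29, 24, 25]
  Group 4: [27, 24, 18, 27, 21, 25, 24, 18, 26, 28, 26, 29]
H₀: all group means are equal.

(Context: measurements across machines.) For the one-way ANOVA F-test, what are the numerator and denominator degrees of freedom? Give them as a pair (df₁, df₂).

degrees of freedom = [3, 31]

k = 4 groups, N = 35 total
df = (k−1, N−k) = (4−1, 35−4) = (3, 31)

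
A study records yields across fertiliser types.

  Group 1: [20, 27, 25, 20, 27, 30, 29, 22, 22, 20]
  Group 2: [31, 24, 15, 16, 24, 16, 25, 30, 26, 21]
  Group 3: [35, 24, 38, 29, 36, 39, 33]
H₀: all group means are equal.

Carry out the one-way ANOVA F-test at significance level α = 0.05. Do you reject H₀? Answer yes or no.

Group means [24.20, 22.80, 33.43], grand mean 26.074
SSB = Σnᵢ(x̄ᵢ−x̄)² = 520.938; SSW = ΣΣ(x−x̄ᵢ)² = 598.914
MSB = 520.938/2 = 260.4688; MSW = 598.914/24 = 24.9548
F = MSB/MSW = 10.4376
df = (2, 24)
p-value (upper-tail) = 0.00055
At α=0.05: p < α → reject H₀

reject H₀: yes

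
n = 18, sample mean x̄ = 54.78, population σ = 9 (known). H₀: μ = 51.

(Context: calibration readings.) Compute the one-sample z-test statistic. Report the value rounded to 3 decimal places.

SE = σ/√n = 9/√18 = 2.1213
z = (x̄−μ₀)/SE = (54.78−51)/2.1213 = 1.7819

test statistic = 1.782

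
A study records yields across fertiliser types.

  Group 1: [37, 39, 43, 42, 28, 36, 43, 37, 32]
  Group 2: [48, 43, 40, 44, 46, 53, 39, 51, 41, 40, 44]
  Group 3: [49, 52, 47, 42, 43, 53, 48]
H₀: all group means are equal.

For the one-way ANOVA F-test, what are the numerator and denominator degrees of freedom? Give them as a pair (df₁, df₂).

degrees of freedom = [2, 24]

k = 3 groups, N = 27 total
df = (k−1, N−k) = (3−1, 27−3) = (2, 24)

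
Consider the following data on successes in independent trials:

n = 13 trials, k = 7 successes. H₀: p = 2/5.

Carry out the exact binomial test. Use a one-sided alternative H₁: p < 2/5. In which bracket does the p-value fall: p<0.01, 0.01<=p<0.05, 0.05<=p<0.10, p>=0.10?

p-value bracket: p>=0.10

Exact binomial: n=13, k=7, p₀=2/5=0.4000
P(X≤7) from Σ C(n,i)·p₀^i·(1−p₀)^(n−i)
p-value (one-sided, H₁ less) = 0.90233
→ bracket: p>=0.10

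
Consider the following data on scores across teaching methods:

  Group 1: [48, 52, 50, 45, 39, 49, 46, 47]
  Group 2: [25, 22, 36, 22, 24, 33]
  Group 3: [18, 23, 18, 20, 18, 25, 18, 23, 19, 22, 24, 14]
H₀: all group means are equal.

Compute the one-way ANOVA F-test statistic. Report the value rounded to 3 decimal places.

test statistic = 100.461

Group means [47.00, 27.00, 20.17], grand mean 30.000
SSB = Σnᵢ(x̄ᵢ−x̄)² = 3526.333; SSW = ΣΣ(x−x̄ᵢ)² = 403.667
MSB = 3526.333/2 = 1763.1667; MSW = 403.667/23 = 17.5507
F = MSB/MSW = 100.4612
df = (2, 23)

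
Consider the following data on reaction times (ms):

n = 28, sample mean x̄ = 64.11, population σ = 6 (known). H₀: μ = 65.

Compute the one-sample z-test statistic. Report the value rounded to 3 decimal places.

test statistic = -0.785

SE = σ/√n = 6/√28 = 1.1339
z = (x̄−μ₀)/SE = (64.11−65)/1.1339 = -0.7849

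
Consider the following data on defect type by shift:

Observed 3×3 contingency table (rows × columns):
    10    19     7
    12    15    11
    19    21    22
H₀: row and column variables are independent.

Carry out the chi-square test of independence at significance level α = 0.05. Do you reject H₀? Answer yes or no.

Row totals [36, 38, 62], col totals [41, 55, 40], n=136
χ² = (10−10.85)²/10.85 + (19−14.56)²/14.56 + (7−10.59)²/10.59 + (12−11.46)²/11.46 + (15−15.37)²/15.37 + (11−11.18)²/11.18 + (19−18.69)²/18.69 + (21−25.07)²/25.07 + (22−18.24)²/18.24 = 4.1194
df = 4
p-value (upper-tail) = 0.39009
At α=0.05: p ≥ α → fail to reject H₀

reject H₀: no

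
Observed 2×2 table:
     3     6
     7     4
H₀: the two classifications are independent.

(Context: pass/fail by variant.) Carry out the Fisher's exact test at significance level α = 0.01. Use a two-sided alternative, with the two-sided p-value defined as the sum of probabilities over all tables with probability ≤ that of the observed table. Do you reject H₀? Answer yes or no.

Margins: r₁=9, r₂=11, c₁=10, c₂=10, n=20
p_obs = C(9,3)·C(11,7)/C(20,10); sum pmf over tables with pmf ≤ p_obs
p-value (two-sided) = 0.36985
At α=0.01: p ≥ α → fail to reject H₀

reject H₀: no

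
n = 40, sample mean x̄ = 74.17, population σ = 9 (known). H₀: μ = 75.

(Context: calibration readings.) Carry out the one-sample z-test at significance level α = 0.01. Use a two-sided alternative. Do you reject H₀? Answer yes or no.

SE = σ/√n = 9/√40 = 1.4230
z = (x̄−μ₀)/SE = (74.17−75)/1.4230 = -0.5833
p-value (two-sided) = 0.55972
At α=0.01: p ≥ α → fail to reject H₀

reject H₀: no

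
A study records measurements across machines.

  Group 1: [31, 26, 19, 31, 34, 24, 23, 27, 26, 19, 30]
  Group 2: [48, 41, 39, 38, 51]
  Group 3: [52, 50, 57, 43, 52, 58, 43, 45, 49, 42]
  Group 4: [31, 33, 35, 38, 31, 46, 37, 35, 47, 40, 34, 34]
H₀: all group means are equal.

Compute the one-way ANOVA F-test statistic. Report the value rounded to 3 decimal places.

test statistic = 33.407

Group means [26.36, 43.40, 49.10, 36.75], grand mean 37.868
SSB = Σnᵢ(x̄ᵢ−x̄)² = 2885.447; SSW = ΣΣ(x−x̄ᵢ)² = 978.895
MSB = 2885.447/3 = 961.8156; MSW = 978.895/34 = 28.7910
F = MSB/MSW = 33.4068
df = (3, 34)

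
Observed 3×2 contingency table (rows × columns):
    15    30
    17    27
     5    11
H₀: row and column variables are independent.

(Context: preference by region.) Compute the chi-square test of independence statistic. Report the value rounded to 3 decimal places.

test statistic = 0.406

Row totals [45, 44, 16], col totals [37, 68], n=105
χ² = (15−15.86)²/15.86 + (30−29.14)²/29.14 + (17−15.50)²/15.50 + (27−28.50)²/28.50 + (5−5.64)²/5.64 + (11−10.36)²/10.36 = 0.4057
df = 2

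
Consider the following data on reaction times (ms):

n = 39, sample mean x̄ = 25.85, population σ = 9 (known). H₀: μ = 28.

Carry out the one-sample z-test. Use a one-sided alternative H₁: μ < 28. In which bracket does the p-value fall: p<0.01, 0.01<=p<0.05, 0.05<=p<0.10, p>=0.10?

SE = σ/√n = 9/√39 = 1.4412
z = (x̄−μ₀)/SE = (25.85−28)/1.4412 = -1.4919
p-value (one-sided, H₁ less) = 0.06787
→ bracket: 0.05<=p<0.10

p-value bracket: 0.05<=p<0.10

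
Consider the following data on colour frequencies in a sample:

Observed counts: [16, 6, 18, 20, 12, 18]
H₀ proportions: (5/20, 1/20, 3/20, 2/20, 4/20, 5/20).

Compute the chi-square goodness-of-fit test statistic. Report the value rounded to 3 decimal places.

test statistic = 20.222

n = 90; E_i = n·p_i = [22.50, 4.50, 13.50, 9.00, 18.00, 22.50]
χ² = (16−22.50)²/22.50 + (6−4.50)²/4.50 + (18−13.50)²/13.50 + (20−9.00)²/9.00 + (12−18.00)²/18.00 + (18−22.50)²/22.50 = 20.2222
df = 5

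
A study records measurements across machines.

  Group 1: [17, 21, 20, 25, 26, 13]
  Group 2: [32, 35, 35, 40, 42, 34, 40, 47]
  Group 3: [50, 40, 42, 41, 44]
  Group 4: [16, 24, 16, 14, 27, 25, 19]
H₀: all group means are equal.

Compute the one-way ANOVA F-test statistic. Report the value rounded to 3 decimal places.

test statistic = 37.866

Group means [20.33, 38.12, 43.40, 20.14], grand mean 30.192
SSB = Σnᵢ(x̄ᵢ−x̄)² = 2665.773; SSW = ΣΣ(x−x̄ᵢ)² = 516.265
MSB = 2665.773/3 = 888.5910; MSW = 516.265/22 = 23.4666
F = MSB/MSW = 37.8662
df = (3, 22)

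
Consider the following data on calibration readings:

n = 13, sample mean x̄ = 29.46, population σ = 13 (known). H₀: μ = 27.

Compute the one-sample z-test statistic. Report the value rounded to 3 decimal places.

test statistic = 0.682

SE = σ/√n = 13/√13 = 3.6056
z = (x̄−μ₀)/SE = (29.46−27)/3.6056 = 0.6823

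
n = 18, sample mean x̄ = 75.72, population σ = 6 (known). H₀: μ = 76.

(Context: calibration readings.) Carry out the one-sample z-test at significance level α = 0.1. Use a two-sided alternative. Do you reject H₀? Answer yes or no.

SE = σ/√n = 6/√18 = 1.4142
z = (x̄−μ₀)/SE = (75.72−76)/1.4142 = -0.1980
p-value (two-sided) = 0.84305
At α=0.1: p ≥ α → fail to reject H₀

reject H₀: no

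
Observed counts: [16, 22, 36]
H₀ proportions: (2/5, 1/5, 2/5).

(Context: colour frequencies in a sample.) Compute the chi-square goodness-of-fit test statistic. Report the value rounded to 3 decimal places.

n = 74; E_i = n·p_i = [29.60, 14.80, 29.60]
χ² = (16−29.60)²/29.60 + (22−14.80)²/14.80 + (36−29.60)²/29.60 = 11.1351
df = 2

test statistic = 11.135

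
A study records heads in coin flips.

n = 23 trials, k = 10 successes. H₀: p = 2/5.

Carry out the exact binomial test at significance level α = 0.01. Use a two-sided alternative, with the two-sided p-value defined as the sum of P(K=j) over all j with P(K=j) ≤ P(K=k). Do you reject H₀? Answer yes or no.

reject H₀: no

Exact binomial: n=23, k=10, p₀=2/5=0.4000
P(X=j) = C(n,j)·p₀^j·(1−p₀)^(n−j); p = Σ P(X=j) over j with P(X=j) ≤ P(X=10)
p-value (two-sided) = 0.83213
At α=0.01: p ≥ α → fail to reject H₀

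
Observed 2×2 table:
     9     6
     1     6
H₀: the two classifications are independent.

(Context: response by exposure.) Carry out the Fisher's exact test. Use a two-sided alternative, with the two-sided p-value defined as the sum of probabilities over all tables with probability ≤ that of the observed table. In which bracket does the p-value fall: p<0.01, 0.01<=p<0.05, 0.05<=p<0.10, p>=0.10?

p-value bracket: 0.05<=p<0.10

Margins: r₁=15, r₂=7, c₁=10, c₂=12, n=22
p_obs = C(15,9)·C(7,1)/C(22,10); sum pmf over tables with pmf ≤ p_obs
p-value (two-sided) = 0.07430
→ bracket: 0.05<=p<0.10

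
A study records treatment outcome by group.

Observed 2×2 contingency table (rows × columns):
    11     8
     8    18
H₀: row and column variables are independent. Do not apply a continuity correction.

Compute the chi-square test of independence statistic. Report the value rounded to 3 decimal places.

Row totals [19, 26], col totals [19, 26], n=45
χ² = (11−8.02)²/8.02 + (8−10.98)²/10.98 + (8−10.98)²/10.98 + (18−15.02)²/15.02 = 3.3111
df = 1

test statistic = 3.311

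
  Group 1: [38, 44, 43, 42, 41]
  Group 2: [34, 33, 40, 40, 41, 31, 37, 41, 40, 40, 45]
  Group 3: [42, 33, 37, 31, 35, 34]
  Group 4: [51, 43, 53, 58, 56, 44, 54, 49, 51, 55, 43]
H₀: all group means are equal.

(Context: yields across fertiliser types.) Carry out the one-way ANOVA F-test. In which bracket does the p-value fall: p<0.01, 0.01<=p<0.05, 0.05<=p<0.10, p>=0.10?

Group means [41.60, 38.36, 35.33, 50.64], grand mean 42.394
SSB = Σnᵢ(x̄ᵢ−x̄)² = 1228.255; SSW = ΣΣ(x−x̄ᵢ)² = 549.624
MSB = 1228.255/3 = 409.4182; MSW = 549.624/29 = 18.9526
F = MSB/MSW = 21.6023
df = (3, 29)
p-value (upper-tail) = 0.00000
→ bracket: p<0.01

p-value bracket: p<0.01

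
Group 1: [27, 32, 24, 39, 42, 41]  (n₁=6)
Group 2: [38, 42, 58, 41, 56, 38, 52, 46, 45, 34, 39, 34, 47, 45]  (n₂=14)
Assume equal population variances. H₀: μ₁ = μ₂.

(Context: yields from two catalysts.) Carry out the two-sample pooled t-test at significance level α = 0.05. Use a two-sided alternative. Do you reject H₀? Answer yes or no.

reject H₀: yes

x̄₁=34.167, s₁=7.627, n₁=6
x̄₂=43.929, s₂=7.488, n₂=14
s_p² = [5·7.627² + 13·7.488²]/18 = 56.6534
SE = √(s_p²·(1/6+1/14)) = 3.6727
t = (34.167−43.929)/3.6727 = -2.6579
df = 18
p-value (two-sided) = 0.01602
At α=0.05: p < α → reject H₀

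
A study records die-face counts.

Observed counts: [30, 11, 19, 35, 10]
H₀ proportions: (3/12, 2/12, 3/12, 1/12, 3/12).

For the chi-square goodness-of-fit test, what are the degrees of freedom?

degrees of freedom = 4

df = k − 1 = 5 − 1 = 4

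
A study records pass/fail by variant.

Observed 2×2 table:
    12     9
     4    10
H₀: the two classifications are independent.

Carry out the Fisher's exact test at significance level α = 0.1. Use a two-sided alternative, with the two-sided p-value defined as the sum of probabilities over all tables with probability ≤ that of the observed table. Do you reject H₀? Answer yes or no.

Margins: r₁=21, r₂=14, c₁=16, c₂=19, n=35
p_obs = C(21,12)·C(14,4)/C(35,16); sum pmf over tables with pmf ≤ p_obs
p-value (two-sided) = 0.16619
At α=0.1: p ≥ α → fail to reject H₀

reject H₀: no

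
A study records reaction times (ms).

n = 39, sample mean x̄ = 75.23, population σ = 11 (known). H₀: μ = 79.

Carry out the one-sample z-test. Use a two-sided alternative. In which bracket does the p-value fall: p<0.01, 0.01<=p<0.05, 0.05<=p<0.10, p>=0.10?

p-value bracket: 0.01<=p<0.05

SE = σ/√n = 11/√39 = 1.7614
z = (x̄−μ₀)/SE = (75.23−79)/1.7614 = -2.1403
p-value (two-sided) = 0.03233
→ bracket: 0.01<=p<0.05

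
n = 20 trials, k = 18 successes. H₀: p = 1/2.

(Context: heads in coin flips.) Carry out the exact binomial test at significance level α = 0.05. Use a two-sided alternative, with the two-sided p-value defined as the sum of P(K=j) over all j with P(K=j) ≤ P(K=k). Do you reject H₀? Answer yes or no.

Exact binomial: n=20, k=18, p₀=1/2=0.5000
P(X=j) = C(n,j)·p₀^j·(1−p₀)^(n−j); p = Σ P(X=j) over j with P(X=j) ≤ P(X=18)
p-value (two-sided) = 0.00040
At α=0.05: p < α → reject H₀

reject H₀: yes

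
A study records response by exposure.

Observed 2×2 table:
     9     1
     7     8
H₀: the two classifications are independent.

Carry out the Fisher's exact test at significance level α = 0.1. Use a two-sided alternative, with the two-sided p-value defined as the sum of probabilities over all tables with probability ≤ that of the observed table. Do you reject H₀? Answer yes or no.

reject H₀: yes

Margins: r₁=10, r₂=15, c₁=16, c₂=9, n=25
p_obs = C(10,9)·C(15,7)/C(25,16); sum pmf over tables with pmf ≤ p_obs
p-value (two-sided) = 0.04045
At α=0.1: p < α → reject H₀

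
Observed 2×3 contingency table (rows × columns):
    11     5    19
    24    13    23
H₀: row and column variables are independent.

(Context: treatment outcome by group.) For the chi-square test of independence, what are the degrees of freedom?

df = (r−1)(c−1) = (2−1)·(3−1) = 2

degrees of freedom = 2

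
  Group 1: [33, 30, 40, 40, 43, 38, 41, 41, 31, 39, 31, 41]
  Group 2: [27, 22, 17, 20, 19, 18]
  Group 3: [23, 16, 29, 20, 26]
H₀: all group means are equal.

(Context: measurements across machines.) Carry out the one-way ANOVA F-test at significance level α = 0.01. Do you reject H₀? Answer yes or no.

Group means [37.33, 20.50, 22.80], grand mean 29.783
SSB = Σnᵢ(x̄ᵢ−x̄)² = 1444.946; SSW = ΣΣ(x−x̄ᵢ)² = 410.967
MSB = 1444.946/2 = 722.4732; MSW = 410.967/20 = 20.5483
F = MSB/MSW = 35.1597
df = (2, 20)
p-value (upper-tail) = 0.00000
At α=0.01: p < α → reject H₀

reject H₀: yes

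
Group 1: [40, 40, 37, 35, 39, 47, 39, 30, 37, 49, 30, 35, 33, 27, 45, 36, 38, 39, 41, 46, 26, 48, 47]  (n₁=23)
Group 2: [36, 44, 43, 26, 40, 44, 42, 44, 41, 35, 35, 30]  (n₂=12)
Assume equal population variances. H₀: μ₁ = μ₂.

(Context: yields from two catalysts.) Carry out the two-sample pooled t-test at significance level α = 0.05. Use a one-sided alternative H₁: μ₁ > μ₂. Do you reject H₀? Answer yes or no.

x̄₁=38.435, s₁=6.584, n₁=23
x̄₂=38.333, s₂=5.959, n₂=12
s_p² = [22·6.584² + 11·5.959²]/33 = 40.7369
SE = √(s_p²·(1/23+1/12)) = 2.2729
t = (38.435−38.333)/2.2729 = 0.0446
df = 33
p-value (one-sided, H₁ greater) = 0.48233
At α=0.05: p ≥ α → fail to reject H₀

reject H₀: no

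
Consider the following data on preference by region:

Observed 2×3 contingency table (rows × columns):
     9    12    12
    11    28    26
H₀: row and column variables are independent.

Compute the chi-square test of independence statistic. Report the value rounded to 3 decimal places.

Row totals [33, 65], col totals [20, 40, 38], n=98
χ² = (9−6.73)²/6.73 + (12−13.47)²/13.47 + (12−12.80)²/12.80 + (11−13.27)²/13.27 + (28−26.53)²/26.53 + (26−25.20)²/25.20 = 1.4651
df = 2

test statistic = 1.465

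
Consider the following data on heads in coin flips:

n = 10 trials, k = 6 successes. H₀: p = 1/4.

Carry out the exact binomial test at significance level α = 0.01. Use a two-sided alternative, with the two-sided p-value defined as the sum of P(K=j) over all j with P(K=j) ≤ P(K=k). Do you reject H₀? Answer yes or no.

reject H₀: no

Exact binomial: n=10, k=6, p₀=1/4=0.2500
P(X=j) = C(n,j)·p₀^j·(1−p₀)^(n−j); p = Σ P(X=j) over j with P(X=j) ≤ P(X=6)
p-value (two-sided) = 0.01973
At α=0.01: p ≥ α → fail to reject H₀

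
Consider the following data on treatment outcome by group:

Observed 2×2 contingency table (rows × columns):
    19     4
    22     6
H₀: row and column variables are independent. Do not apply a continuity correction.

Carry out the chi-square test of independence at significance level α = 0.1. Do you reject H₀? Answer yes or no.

Row totals [23, 28], col totals [41, 10], n=51
χ² = (19−18.49)²/18.49 + (4−4.51)²/4.51 + (22−22.51)²/22.51 + (6−5.49)²/5.49 = 0.1306
df = 1
p-value (upper-tail) = 0.71784
At α=0.1: p ≥ α → fail to reject H₀

reject H₀: no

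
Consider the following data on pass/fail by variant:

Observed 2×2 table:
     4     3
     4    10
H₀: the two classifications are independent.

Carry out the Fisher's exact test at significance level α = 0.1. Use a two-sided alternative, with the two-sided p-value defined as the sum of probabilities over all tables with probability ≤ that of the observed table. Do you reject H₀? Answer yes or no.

Margins: r₁=7, r₂=14, c₁=8, c₂=13, n=21
p_obs = C(7,4)·C(14,4)/C(21,8); sum pmf over tables with pmf ≤ p_obs
p-value (two-sided) = 0.34575
At α=0.1: p ≥ α → fail to reject H₀

reject H₀: no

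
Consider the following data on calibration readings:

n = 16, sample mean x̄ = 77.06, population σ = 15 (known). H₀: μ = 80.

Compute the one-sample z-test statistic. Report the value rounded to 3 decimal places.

test statistic = -0.784

SE = σ/√n = 15/√16 = 3.7500
z = (x̄−μ₀)/SE = (77.06−80)/3.7500 = -0.7840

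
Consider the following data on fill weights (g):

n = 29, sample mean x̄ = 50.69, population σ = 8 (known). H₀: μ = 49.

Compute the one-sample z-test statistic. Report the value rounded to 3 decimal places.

test statistic = 1.138

SE = σ/√n = 8/√29 = 1.4856
z = (x̄−μ₀)/SE = (50.69−49)/1.4856 = 1.1376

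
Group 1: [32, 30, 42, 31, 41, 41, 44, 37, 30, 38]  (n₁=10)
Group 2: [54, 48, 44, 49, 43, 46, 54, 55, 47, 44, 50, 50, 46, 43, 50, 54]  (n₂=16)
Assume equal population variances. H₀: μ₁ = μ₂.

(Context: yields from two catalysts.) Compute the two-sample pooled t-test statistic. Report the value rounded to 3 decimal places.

test statistic = -6.373

x̄₁=36.600, s₁=5.420, n₁=10
x̄₂=48.562, s₂=4.131, n₂=16
s_p² = [9·5.420² + 15·4.131²]/24 = 21.6807
SE = √(s_p²·(1/10+1/16)) = 1.8770
t = (36.600−48.562)/1.8770 = -6.3732
df = 24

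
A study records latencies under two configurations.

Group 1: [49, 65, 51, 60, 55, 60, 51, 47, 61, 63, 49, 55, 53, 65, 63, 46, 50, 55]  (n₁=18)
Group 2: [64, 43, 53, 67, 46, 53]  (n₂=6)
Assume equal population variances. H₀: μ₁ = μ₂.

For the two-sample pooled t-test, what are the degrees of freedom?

degrees of freedom = 22

df = n₁ + n₂ − 2 = 18 + 6 − 2 = 22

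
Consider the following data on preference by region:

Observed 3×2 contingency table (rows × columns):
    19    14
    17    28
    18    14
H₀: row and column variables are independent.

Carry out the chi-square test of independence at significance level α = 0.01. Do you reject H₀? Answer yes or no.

Row totals [33, 45, 32], col totals [54, 56], n=110
χ² = (19−16.20)²/16.20 + (14−16.80)²/16.80 + (17−22.09)²/22.09 + (28−22.91)²/22.91 + (18−15.71)²/15.71 + (14−16.29)²/16.29 = 3.9114
df = 2
p-value (upper-tail) = 0.14147
At α=0.01: p ≥ α → fail to reject H₀

reject H₀: no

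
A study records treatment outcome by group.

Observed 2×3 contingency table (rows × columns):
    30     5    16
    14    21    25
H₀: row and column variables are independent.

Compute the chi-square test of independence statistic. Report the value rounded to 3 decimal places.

Row totals [51, 60], col totals [44, 26, 41], n=111
χ² = (30−20.22)²/20.22 + (5−11.95)²/11.95 + (16−18.84)²/18.84 + (14−23.78)²/23.78 + (21−14.05)²/14.05 + (25−22.16)²/22.16 = 17.0221
df = 2

test statistic = 17.022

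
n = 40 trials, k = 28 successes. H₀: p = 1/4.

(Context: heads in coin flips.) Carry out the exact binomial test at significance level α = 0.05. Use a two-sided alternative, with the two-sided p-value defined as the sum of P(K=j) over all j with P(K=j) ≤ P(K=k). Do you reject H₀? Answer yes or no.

Exact binomial: n=40, k=28, p₀=1/4=0.2500
P(X=j) = C(n,j)·p₀^j·(1−p₀)^(n−j); p = Σ P(X=j) over j with P(X=j) ≤ P(X=28)
p-value (two-sided) = 0.00000
At α=0.05: p < α → reject H₀

reject H₀: yes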